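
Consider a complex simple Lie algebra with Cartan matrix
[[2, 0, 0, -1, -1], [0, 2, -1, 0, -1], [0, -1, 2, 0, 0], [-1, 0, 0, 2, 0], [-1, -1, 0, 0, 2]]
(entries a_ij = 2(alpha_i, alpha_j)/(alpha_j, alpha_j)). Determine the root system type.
The matrix has rank 5 with 2's on the diagonal. Reading the off-diagonal entries as Dynkin edges (a single edge where a_ij = a_ji = -1; a double or triple edge where a_ij * a_ji = 2 or 3), the diagram is a chain of 5 nodes with single edges (A_5). One simple-root ordering that puts it in standard form is (alpha_3, alpha_2, alpha_5, alpha_1, alpha_4). So the algebra is type A_5, i.e. sl(6).

A_5 (sl(6))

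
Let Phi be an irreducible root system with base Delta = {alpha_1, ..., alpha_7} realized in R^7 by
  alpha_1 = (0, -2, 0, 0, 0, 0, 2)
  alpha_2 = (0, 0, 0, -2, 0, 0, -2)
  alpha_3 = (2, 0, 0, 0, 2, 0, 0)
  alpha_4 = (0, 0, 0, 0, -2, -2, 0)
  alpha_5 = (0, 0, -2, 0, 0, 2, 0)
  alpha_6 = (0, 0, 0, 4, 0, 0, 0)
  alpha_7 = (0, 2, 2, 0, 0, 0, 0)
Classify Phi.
Compute the Cartan integers a_ij = 2(alpha_i, alpha_j)/(alpha_j, alpha_j); the resulting 7x7 Cartan matrix is
[[2, -1, 0, 0, 0, 0, -1], [-1, 2, 0, 0, 0, -1, 0], [0, 0, 2, -1, 0, 0, 0], [0, 0, -1, 2, -1, 0, 0], [0, 0, 0, -1, 2, 0, -1], [0, -2, 0, 0, 0, 2, 0], [-1, 0, 0, 0, -1, 0, 2]].
The roots have two lengths (squared-length ratio 2:1); the short ones are alpha_{1,2,3,4,5,7}. The associated Dynkin diagram is a chain of 7 nodes with a double edge at one end; the terminal node there is the unique long simple root (C_7), so the type is C_7 (the algebra sp(14)).

C_7 (sp(14))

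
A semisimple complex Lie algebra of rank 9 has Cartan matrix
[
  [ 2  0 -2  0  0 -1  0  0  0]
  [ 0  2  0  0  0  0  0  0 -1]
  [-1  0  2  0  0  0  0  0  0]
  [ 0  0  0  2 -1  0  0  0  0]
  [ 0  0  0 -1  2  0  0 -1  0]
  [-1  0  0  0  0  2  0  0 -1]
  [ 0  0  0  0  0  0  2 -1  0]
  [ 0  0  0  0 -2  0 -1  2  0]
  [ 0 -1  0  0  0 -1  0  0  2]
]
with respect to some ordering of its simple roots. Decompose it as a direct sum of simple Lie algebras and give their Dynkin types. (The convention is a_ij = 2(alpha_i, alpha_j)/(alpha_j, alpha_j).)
B_5 + F_4

The diagram associated to this matrix has two connected components: the simple roots {alpha_1, alpha_2, alpha_3, alpha_6, alpha_9} form a chain of 5 nodes with a double edge at one end; the terminal node there is the unique short simple root (B_5), and {alpha_4, alpha_5, alpha_7, alpha_8} form a chain of 4 nodes with a double edge between the middle two (F_4). A semisimple Lie algebra decomposes uniquely as the direct sum of simple ideals, one per connected component of its Dynkin diagram, so g ≅ B_5 ⊕ F_4 (dimension 55 + 52 = 107).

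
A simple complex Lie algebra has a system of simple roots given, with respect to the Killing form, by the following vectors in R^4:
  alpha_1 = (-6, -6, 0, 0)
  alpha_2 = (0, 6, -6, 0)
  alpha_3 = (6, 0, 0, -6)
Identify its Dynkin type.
Compute the Cartan integers a_ij = 2(alpha_i, alpha_j)/(alpha_j, alpha_j); the resulting 3x3 Cartan matrix is
[[2, -1, -1], [-1, 2, 0], [-1, 0, 2]].
All simple roots have the same length, so the diagram is simply laced. The associated Dynkin diagram is a chain of 3 nodes with single edges (A_3), so the type is A_3 (the algebra sl(4)).

A3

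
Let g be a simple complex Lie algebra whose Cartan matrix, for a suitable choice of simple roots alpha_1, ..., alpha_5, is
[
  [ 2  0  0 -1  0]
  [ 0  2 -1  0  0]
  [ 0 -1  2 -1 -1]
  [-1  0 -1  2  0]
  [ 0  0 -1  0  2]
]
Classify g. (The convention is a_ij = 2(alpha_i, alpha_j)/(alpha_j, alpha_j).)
The matrix has rank 5 with 2's on the diagonal. Reading the off-diagonal entries as Dynkin edges (a single edge where a_ij = a_ji = -1; a double or triple edge where a_ij * a_ji = 2 or 3), the diagram is a chain of 3 nodes with a fork of two nodes at one end (D_5). One simple-root ordering that puts it in standard form is (alpha_1, alpha_4, alpha_3, alpha_5, alpha_2). So the algebra is type D_5, i.e. so(10).

D_5 (so(10))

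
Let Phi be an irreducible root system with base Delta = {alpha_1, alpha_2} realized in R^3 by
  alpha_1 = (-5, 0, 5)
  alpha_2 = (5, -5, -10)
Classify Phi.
Compute the Cartan integers a_ij = 2(alpha_i, alpha_j)/(alpha_j, alpha_j); the resulting 2x2 Cartan matrix is
[[2, -1], [-3, 2]].
The roots have two lengths (squared-length ratio 3:1); the short ones are alpha_{1}. The associated Dynkin diagram is two nodes joined by a triple edge (G_2), so the type is G_2.

G_2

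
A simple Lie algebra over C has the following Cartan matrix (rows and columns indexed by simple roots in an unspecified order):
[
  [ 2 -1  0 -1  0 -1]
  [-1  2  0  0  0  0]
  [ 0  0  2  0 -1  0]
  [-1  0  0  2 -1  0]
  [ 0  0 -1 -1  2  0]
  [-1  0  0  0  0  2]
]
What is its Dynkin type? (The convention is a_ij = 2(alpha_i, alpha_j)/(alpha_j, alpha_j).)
D_6 (so(12))

The matrix has rank 6 with 2's on the diagonal. Reading the off-diagonal entries as Dynkin edges (a single edge where a_ij = a_ji = -1; a double or triple edge where a_ij * a_ji = 2 or 3), the diagram is a chain of 4 nodes with a fork of two nodes at one end (D_6). One simple-root ordering that puts it in standard form is (alpha_3, alpha_5, alpha_4, alpha_1, alpha_6, alpha_2). So the algebra is type D_6, i.e. so(12).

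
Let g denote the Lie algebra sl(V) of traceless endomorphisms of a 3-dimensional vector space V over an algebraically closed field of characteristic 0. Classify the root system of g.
This is sl(3), which has dimension 3^2 - 1 = 8 and rank 3 - 1 = 2 (a Cartan subalgebra is the diagonal traceless matrices). In the classification of classical Lie algebras, the special linear algebra sl(n+1) has type A_n; here n = 2, so the Dynkin diagram is a chain of 2 nodes with single edges (A_2). Hence the type is A_2.

A_2 (sl(3))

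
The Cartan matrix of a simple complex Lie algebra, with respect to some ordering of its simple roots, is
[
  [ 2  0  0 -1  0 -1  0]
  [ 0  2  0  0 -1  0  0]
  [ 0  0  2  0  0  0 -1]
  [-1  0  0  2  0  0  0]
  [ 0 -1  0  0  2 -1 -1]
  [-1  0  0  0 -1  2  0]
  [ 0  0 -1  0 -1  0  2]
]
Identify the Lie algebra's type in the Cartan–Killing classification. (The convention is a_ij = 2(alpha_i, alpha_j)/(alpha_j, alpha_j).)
E_7

The matrix has rank 7 with 2's on the diagonal. Reading the off-diagonal entries as Dynkin edges (a single edge where a_ij = a_ji = -1; a double or triple edge where a_ij * a_ji = 2 or 3), the diagram is a chain of 6 nodes with one extra node attached to the third node from one end (E_7). One simple-root ordering that puts it in standard form is (alpha_3, alpha_2, alpha_7, alpha_5, alpha_6, alpha_1, alpha_4). So the algebra is type E_7.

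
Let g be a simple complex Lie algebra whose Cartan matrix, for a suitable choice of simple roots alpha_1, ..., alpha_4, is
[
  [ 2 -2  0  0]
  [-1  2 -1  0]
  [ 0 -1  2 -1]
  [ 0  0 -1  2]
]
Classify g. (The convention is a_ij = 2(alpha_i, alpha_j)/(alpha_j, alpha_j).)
The matrix has rank 4 with 2's on the diagonal. Reading the off-diagonal entries as Dynkin edges (a single edge where a_ij = a_ji = -1; a double or triple edge where a_ij * a_ji = 2 or 3), the diagram is a chain of 4 nodes with a double edge at one end; the terminal node there is the unique long simple root (C_4). One simple-root ordering that puts it in standard form is (alpha_4, alpha_3, alpha_2, alpha_1). So the algebra is type C_4, i.e. sp(8).

C4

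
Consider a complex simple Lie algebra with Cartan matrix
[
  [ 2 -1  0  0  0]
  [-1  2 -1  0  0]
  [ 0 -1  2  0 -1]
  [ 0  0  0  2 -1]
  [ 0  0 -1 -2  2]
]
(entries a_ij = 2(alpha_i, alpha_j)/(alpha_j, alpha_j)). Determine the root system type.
The matrix has rank 5 with 2's on the diagonal. Reading the off-diagonal entries as Dynkin edges (a single edge where a_ij = a_ji = -1; a double or triple edge where a_ij * a_ji = 2 or 3), the diagram is a chain of 5 nodes with a double edge at one end; the terminal node there is the unique short simple root (B_5). One simple-root ordering that puts it in standard form is (alpha_1, alpha_2, alpha_3, alpha_5, alpha_4). So the algebra is type B_5, i.e. so(11).

B_5 (so(11))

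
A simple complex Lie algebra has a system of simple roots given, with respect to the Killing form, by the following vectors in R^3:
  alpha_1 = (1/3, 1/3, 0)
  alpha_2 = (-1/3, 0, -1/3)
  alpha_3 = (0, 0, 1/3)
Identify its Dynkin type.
Compute the Cartan integers a_ij = 2(alpha_i, alpha_j)/(alpha_j, alpha_j); the resulting 3x3 Cartan matrix is
[[2, -1, 0], [-1, 2, -2], [0, -1, 2]].
The roots have two lengths (squared-length ratio 2:1); the short ones are alpha_{3}. The associated Dynkin diagram is a chain of 3 nodes with a double edge at one end; the terminal node there is the unique short simple root (B_3), so the type is B_3 (the algebra so(7)).

B3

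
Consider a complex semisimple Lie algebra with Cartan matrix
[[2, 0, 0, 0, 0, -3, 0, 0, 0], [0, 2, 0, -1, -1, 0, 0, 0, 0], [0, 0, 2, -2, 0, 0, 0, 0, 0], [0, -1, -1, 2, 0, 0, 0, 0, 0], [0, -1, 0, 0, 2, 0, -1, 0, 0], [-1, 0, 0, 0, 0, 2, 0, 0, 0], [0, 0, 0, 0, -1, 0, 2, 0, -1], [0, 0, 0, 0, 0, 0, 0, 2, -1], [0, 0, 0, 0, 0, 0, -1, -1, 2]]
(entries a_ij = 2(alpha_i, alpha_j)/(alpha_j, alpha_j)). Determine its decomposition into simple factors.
The diagram associated to this matrix has two connected components: the simple roots {alpha_2, alpha_3, alpha_4, alpha_5, alpha_7, alpha_8, alpha_9} form a chain of 7 nodes with a double edge at one end; the terminal node there is the unique long simple root (C_7), and {alpha_1, alpha_6} form two nodes joined by a triple edge (G_2). A semisimple Lie algebra decomposes uniquely as the direct sum of simple ideals, one per connected component of its Dynkin diagram, so g ≅ C_7 ⊕ G_2 (dimension 105 + 14 = 119).

C_7 ⊕ G_2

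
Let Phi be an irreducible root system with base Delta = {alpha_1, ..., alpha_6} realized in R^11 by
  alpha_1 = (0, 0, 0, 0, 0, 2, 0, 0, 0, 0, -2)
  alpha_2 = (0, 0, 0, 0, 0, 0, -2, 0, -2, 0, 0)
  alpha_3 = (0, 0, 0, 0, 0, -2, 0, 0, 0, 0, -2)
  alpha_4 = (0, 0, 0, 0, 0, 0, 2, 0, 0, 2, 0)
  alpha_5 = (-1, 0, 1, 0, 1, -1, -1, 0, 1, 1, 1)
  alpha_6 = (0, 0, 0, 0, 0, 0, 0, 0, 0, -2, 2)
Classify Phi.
Compute the Cartan integers a_ij = 2(alpha_i, alpha_j)/(alpha_j, alpha_j); the resulting 6x6 Cartan matrix is
[[2, 0, 0, 0, -1, -1], [0, 2, 0, -1, 0, 0], [0, 0, 2, 0, 0, -1], [0, -1, 0, 2, 0, -1], [-1, 0, 0, 0, 2, 0], [-1, 0, -1, -1, 0, 2]].
All simple roots have the same length, so the diagram is simply laced. The associated Dynkin diagram is a chain of 5 nodes with one extra node attached to the third node from one end (E_6), so the type is E_6.

E6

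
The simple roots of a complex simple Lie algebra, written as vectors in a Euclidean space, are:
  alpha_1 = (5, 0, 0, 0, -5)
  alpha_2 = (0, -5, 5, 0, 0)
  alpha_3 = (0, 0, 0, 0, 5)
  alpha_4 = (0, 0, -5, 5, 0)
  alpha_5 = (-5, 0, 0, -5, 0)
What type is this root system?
B5

Compute the Cartan integers a_ij = 2(alpha_i, alpha_j)/(alpha_j, alpha_j); the resulting 5x5 Cartan matrix is
[[2, 0, -2, 0, -1], [0, 2, 0, -1, 0], [-1, 0, 2, 0, 0], [0, -1, 0, 2, -1], [-1, 0, 0, -1, 2]].
The roots have two lengths (squared-length ratio 2:1); the short ones are alpha_{3}. The associated Dynkin diagram is a chain of 5 nodes with a double edge at one end; the terminal node there is the unique short simple root (B_5), so the type is B_5 (the algebra so(11)).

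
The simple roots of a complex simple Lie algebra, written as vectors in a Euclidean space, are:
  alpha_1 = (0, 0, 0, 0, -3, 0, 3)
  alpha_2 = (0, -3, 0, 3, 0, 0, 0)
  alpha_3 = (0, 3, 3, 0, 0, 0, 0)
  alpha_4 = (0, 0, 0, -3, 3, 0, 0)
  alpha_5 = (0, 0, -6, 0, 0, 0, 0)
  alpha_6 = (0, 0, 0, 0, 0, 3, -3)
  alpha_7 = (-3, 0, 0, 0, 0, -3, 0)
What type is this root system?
C_7

Compute the Cartan integers a_ij = 2(alpha_i, alpha_j)/(alpha_j, alpha_j); the resulting 7x7 Cartan matrix is
[[2, 0, 0, -1, 0, -1, 0], [0, 2, -1, -1, 0, 0, 0], [0, -1, 2, 0, -1, 0, 0], [-1, -1, 0, 2, 0, 0, 0], [0, 0, -2, 0, 2, 0, 0], [-1, 0, 0, 0, 0, 2, -1], [0, 0, 0, 0, 0, -1, 2]].
The roots have two lengths (squared-length ratio 2:1); the short ones are alpha_{1,2,3,4,6,7}. The associated Dynkin diagram is a chain of 7 nodes with a double edge at one end; the terminal node there is the unique long simple root (C_7), so the type is C_7 (the algebra sp(14)).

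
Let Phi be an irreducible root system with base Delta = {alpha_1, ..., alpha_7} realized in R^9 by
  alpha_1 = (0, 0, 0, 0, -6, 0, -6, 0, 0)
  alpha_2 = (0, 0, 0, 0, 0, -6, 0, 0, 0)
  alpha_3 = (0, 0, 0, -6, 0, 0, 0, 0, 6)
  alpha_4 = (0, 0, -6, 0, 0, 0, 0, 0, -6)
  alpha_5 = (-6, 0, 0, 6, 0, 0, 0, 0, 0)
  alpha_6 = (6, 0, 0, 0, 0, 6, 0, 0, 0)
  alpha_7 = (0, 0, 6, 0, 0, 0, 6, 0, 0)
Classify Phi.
Compute the Cartan integers a_ij = 2(alpha_i, alpha_j)/(alpha_j, alpha_j); the resulting 7x7 Cartan matrix is
[[2, 0, 0, 0, 0, 0, -1], [0, 2, 0, 0, 0, -1, 0], [0, 0, 2, -1, -1, 0, 0], [0, 0, -1, 2, 0, 0, -1], [0, 0, -1, 0, 2, -1, 0], [0, -2, 0, 0, -1, 2, 0], [-1, 0, 0, -1, 0, 0, 2]].
The roots have two lengths (squared-length ratio 2:1); the short ones are alpha_{2}. The associated Dynkin diagram is a chain of 7 nodes with a double edge at one end; the terminal node there is the unique short simple root (B_7), so the type is B_7 (the algebra so(15)).

B_7 (so(15))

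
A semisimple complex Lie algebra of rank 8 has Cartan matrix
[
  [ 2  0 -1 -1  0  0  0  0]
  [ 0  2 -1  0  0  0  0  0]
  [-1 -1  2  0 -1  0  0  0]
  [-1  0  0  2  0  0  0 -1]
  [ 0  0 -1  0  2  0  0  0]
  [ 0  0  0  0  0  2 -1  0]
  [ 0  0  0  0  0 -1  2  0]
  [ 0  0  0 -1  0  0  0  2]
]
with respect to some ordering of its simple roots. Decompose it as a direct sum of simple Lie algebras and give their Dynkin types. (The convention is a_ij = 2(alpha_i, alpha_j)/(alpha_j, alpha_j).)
The diagram associated to this matrix has two connected components: the simple roots {alpha_6, alpha_7} form a chain of 2 nodes with single edges (A_2), and {alpha_1, alpha_2, alpha_3, alpha_4, alpha_5, alpha_8} form a chain of 4 nodes with a fork of two nodes at one end (D_6). A semisimple Lie algebra decomposes uniquely as the direct sum of simple ideals, one per connected component of its Dynkin diagram, so g ≅ A_2 ⊕ D_6 (dimension 8 + 66 = 74).

A_2 (sl(3)) ⊕ D_6 (so(12))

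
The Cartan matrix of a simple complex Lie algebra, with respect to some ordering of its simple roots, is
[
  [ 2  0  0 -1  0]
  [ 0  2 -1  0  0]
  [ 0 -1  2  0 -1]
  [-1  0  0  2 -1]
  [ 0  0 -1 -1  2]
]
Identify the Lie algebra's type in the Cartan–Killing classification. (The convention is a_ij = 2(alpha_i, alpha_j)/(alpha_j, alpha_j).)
A5

The matrix has rank 5 with 2's on the diagonal. Reading the off-diagonal entries as Dynkin edges (a single edge where a_ij = a_ji = -1; a double or triple edge where a_ij * a_ji = 2 or 3), the diagram is a chain of 5 nodes with single edges (A_5). One simple-root ordering that puts it in standard form is (alpha_1, alpha_4, alpha_5, alpha_3, alpha_2). So the algebra is type A_5, i.e. sl(6).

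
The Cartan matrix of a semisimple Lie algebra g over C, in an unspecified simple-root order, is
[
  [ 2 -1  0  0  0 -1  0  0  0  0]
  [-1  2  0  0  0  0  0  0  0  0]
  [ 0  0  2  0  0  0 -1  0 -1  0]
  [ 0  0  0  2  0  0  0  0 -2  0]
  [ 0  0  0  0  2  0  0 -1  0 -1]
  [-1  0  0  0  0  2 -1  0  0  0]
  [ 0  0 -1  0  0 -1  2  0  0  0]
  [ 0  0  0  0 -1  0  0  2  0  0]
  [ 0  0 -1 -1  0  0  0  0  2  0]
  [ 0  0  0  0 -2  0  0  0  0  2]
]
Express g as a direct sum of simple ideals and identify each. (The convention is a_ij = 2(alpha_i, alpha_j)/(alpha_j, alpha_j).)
type C_3 ⊕ type C_7

The diagram associated to this matrix has two connected components: the simple roots {alpha_5, alpha_8, alpha_10} form a chain of 3 nodes with a double edge at one end; the terminal node there is the unique long simple root (C_3), and {alpha_1, alpha_2, alpha_3, alpha_4, alpha_6, alpha_7, alpha_9} form a chain of 7 nodes with a double edge at one end; the terminal node there is the unique long simple root (C_7). A semisimple Lie algebra decomposes uniquely as the direct sum of simple ideals, one per connected component of its Dynkin diagram, so g ≅ C_3 ⊕ C_7 (dimension 21 + 105 = 126).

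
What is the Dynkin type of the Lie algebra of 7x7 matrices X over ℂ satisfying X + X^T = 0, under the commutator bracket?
This is so(7) with 7 odd, which has dimension 7(7-1)/2 = 21 and rank (7-1)/2 = 3. In the classification of classical Lie algebras, the orthogonal algebra so(2n+1) in an odd number of variables has type B_n; here n = 3, so the Dynkin diagram is a chain of 3 nodes with a double edge at one end; the terminal node there is the unique short simple root (B_3). Hence the type is B_3.

B_3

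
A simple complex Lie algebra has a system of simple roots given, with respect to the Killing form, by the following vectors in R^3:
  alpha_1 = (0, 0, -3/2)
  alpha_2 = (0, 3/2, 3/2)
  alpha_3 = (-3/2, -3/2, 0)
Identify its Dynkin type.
B3

Compute the Cartan integers a_ij = 2(alpha_i, alpha_j)/(alpha_j, alpha_j); the resulting 3x3 Cartan matrix is
[[2, -1, 0], [-2, 2, -1], [0, -1, 2]].
The roots have two lengths (squared-length ratio 2:1); the short ones are alpha_{1}. The associated Dynkin diagram is a chain of 3 nodes with a double edge at one end; the terminal node there is the unique short simple root (B_3), so the type is B_3 (the algebra so(7)).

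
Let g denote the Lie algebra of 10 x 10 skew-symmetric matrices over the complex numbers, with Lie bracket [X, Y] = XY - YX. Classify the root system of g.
D5

This is so(10) with 10 even, which has dimension 10(10-1)/2 = 45 and rank 10/2 = 5. In the classification of classical Lie algebras, the orthogonal algebra so(2n) in an even number of variables has type D_n; here n = 5, so the Dynkin diagram is a chain of 3 nodes with a fork of two nodes at one end (D_5). Hence the type is D_5.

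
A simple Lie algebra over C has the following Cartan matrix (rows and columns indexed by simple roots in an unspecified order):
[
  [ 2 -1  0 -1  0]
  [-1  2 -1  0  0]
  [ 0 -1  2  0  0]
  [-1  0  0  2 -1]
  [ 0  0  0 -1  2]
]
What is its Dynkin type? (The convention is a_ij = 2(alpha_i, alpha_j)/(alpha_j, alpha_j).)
The matrix has rank 5 with 2's on the diagonal. Reading the off-diagonal entries as Dynkin edges (a single edge where a_ij = a_ji = -1; a double or triple edge where a_ij * a_ji = 2 or 3), the diagram is a chain of 5 nodes with single edges (A_5). One simple-root ordering that puts it in standard form is (alpha_5, alpha_4, alpha_1, alpha_2, alpha_3). So the algebra is type A_5, i.e. sl(6).

A_5 (sl(6))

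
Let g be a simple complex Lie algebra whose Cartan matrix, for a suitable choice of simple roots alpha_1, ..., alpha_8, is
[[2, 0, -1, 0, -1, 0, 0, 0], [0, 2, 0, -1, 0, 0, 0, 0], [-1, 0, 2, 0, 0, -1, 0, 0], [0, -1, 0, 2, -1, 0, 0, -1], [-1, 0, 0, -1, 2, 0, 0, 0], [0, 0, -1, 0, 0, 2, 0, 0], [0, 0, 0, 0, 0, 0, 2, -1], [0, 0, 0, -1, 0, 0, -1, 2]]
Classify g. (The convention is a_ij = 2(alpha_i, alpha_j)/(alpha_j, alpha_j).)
type E_8

The matrix has rank 8 with 2's on the diagonal. Reading the off-diagonal entries as Dynkin edges (a single edge where a_ij = a_ji = -1; a double or triple edge where a_ij * a_ji = 2 or 3), the diagram is a chain of 7 nodes with one extra node attached to the third node from one end (E_8). One simple-root ordering that puts it in standard form is (alpha_7, alpha_2, alpha_8, alpha_4, alpha_5, alpha_1, alpha_3, alpha_6). So the algebra is type E_8.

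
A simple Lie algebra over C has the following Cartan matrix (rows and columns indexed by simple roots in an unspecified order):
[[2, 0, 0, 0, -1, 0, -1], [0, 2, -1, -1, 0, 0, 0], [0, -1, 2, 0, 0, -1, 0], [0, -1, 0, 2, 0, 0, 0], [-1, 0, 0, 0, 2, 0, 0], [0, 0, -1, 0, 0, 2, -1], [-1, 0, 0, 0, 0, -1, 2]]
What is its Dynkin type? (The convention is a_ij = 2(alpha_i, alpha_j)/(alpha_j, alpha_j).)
type A_7

The matrix has rank 7 with 2's on the diagonal. Reading the off-diagonal entries as Dynkin edges (a single edge where a_ij = a_ji = -1; a double or triple edge where a_ij * a_ji = 2 or 3), the diagram is a chain of 7 nodes with single edges (A_7). One simple-root ordering that puts it in standard form is (alpha_4, alpha_2, alpha_3, alpha_6, alpha_7, alpha_1, alpha_5). So the algebra is type A_7, i.e. sl(8).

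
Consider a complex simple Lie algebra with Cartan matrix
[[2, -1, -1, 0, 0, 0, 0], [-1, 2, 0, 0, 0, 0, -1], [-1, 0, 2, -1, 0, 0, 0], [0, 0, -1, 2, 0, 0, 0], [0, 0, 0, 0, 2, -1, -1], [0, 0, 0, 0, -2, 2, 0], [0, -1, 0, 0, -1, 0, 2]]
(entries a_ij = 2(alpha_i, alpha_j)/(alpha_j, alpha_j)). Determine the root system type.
The matrix has rank 7 with 2's on the diagonal. Reading the off-diagonal entries as Dynkin edges (a single edge where a_ij = a_ji = -1; a double or triple edge where a_ij * a_ji = 2 or 3), the diagram is a chain of 7 nodes with a double edge at one end; the terminal node there is the unique long simple root (C_7). One simple-root ordering that puts it in standard form is (alpha_4, alpha_3, alpha_1, alpha_2, alpha_7, alpha_5, alpha_6). So the algebra is type C_7, i.e. sp(14).

C_7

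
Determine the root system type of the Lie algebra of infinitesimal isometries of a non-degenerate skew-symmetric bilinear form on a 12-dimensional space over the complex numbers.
C_6 (sp(12))

This is sp(12), which has dimension 12(12+1)/2 = 78 and rank 12/2 = 6. In the classification of classical Lie algebras, the symplectic algebra sp(2n) has type C_n; here n = 6, so the Dynkin diagram is a chain of 6 nodes with a double edge at one end; the terminal node there is the unique long simple root (C_6). Hence the type is C_6.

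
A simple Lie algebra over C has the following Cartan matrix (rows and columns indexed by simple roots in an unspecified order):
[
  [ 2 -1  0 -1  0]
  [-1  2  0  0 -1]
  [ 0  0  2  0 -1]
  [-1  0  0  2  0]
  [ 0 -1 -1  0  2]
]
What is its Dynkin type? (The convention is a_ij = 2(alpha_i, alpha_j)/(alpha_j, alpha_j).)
type A_5

The matrix has rank 5 with 2's on the diagonal. Reading the off-diagonal entries as Dynkin edges (a single edge where a_ij = a_ji = -1; a double or triple edge where a_ij * a_ji = 2 or 3), the diagram is a chain of 5 nodes with single edges (A_5). One simple-root ordering that puts it in standard form is (alpha_4, alpha_1, alpha_2, alpha_5, alpha_3). So the algebra is type A_5, i.e. sl(6).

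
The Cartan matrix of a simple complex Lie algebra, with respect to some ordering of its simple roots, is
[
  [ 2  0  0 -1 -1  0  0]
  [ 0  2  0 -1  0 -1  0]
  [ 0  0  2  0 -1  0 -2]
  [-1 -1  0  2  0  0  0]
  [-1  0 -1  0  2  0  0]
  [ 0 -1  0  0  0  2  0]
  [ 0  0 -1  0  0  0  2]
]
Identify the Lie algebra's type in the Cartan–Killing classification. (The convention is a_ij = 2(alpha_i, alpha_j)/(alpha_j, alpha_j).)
The matrix has rank 7 with 2's on the diagonal. Reading the off-diagonal entries as Dynkin edges (a single edge where a_ij = a_ji = -1; a double or triple edge where a_ij * a_ji = 2 or 3), the diagram is a chain of 7 nodes with a double edge at one end; the terminal node there is the unique short simple root (B_7). One simple-root ordering that puts it in standard form is (alpha_6, alpha_2, alpha_4, alpha_1, alpha_5, alpha_3, alpha_7). So the algebra is type B_7, i.e. so(15).

B7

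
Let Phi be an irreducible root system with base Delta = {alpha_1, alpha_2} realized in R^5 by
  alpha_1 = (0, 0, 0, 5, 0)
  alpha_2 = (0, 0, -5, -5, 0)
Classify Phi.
Compute the Cartan integers a_ij = 2(alpha_i, alpha_j)/(alpha_j, alpha_j); the resulting 2x2 Cartan matrix is
[[2, -1], [-2, 2]].
The roots have two lengths (squared-length ratio 2:1); the short ones are alpha_{1}. The associated Dynkin diagram is a chain of 2 nodes with a double edge at one end; the terminal node there is the unique short simple root (B_2), so the type is B_2 (the algebra so(5)).

B_2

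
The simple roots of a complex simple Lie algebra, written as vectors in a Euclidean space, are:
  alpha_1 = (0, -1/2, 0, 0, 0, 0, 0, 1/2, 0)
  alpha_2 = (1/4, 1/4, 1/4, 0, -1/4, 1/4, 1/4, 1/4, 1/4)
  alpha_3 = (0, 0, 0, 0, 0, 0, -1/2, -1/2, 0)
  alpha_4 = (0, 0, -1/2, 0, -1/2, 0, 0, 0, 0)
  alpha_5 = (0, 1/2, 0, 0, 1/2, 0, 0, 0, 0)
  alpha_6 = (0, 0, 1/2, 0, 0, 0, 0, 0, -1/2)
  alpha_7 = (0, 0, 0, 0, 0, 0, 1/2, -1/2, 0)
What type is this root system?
Compute the Cartan integers a_ij = 2(alpha_i, alpha_j)/(alpha_j, alpha_j); the resulting 7x7 Cartan matrix is
[[2, 0, -1, 0, -1, 0, -1], [0, 2, -1, 0, 0, 0, 0], [-1, -1, 2, 0, 0, 0, 0], [0, 0, 0, 2, -1, -1, 0], [-1, 0, 0, -1, 2, 0, 0], [0, 0, 0, -1, 0, 2, 0], [-1, 0, 0, 0, 0, 0, 2]].
All simple roots have the same length, so the diagram is simply laced. The associated Dynkin diagram is a chain of 6 nodes with one extra node attached to the third node from one end (E_7), so the type is E_7.

E_7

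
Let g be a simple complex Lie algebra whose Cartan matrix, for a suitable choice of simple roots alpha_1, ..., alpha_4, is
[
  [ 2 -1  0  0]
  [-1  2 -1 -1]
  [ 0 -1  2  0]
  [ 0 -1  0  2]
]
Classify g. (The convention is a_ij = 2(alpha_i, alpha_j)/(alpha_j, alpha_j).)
The matrix has rank 4 with 2's on the diagonal. Reading the off-diagonal entries as Dynkin edges (a single edge where a_ij = a_ji = -1; a double or triple edge where a_ij * a_ji = 2 or 3), the diagram is a chain of 2 nodes with a fork of two nodes at one end (D_4). One simple-root ordering that puts it in standard form is (alpha_1, alpha_2, alpha_4, alpha_3). So the algebra is type D_4, i.e. so(8).

D_4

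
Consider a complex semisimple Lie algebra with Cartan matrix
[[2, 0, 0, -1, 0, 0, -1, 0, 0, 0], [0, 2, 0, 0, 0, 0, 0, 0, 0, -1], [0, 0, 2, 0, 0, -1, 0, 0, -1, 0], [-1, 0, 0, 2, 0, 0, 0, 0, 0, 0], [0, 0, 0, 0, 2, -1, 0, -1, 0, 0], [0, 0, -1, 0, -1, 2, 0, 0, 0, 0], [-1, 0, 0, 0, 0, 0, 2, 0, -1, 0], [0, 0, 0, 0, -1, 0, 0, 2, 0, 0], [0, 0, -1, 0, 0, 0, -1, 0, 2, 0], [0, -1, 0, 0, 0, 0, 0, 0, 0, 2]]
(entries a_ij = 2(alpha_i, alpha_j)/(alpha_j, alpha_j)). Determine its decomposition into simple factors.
The diagram associated to this matrix has two connected components: the simple roots {alpha_2, alpha_10} form a chain of 2 nodes with single edges (A_2), and {alpha_1, alpha_3, alpha_4, alpha_5, alpha_6, alpha_7, alpha_8, alpha_9} form a chain of 8 nodes with single edges (A_8). A semisimple Lie algebra decomposes uniquely as the direct sum of simple ideals, one per connected component of its Dynkin diagram, so g ≅ A_2 ⊕ A_8 (dimension 8 + 80 = 88).

A_2 (sl(3)) + A_8 (sl(9))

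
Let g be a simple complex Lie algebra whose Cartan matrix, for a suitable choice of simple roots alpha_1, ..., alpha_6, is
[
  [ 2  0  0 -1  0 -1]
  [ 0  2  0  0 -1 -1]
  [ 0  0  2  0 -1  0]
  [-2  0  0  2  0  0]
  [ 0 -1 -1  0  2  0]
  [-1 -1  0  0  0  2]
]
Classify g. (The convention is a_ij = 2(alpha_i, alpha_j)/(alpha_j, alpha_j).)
The matrix has rank 6 with 2's on the diagonal. Reading the off-diagonal entries as Dynkin edges (a single edge where a_ij = a_ji = -1; a double or triple edge where a_ij * a_ji = 2 or 3), the diagram is a chain of 6 nodes with a double edge at one end; the terminal node there is the unique long simple root (C_6). One simple-root ordering that puts it in standard form is (alpha_3, alpha_5, alpha_2, alpha_6, alpha_1, alpha_4). So the algebra is type C_6, i.e. sp(12).

C_6 (sp(12))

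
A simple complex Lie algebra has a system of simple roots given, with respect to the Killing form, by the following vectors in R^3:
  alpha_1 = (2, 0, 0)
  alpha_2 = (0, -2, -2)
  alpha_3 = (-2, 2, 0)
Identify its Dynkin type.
B_3 (so(7))

Compute the Cartan integers a_ij = 2(alpha_i, alpha_j)/(alpha_j, alpha_j); the resulting 3x3 Cartan matrix is
[[2, 0, -1], [0, 2, -1], [-2, -1, 2]].
The roots have two lengths (squared-length ratio 2:1); the short ones are alpha_{1}. The associated Dynkin diagram is a chain of 3 nodes with a double edge at one end; the terminal node there is the unique short simple root (B_3), so the type is B_3 (the algebra so(7)).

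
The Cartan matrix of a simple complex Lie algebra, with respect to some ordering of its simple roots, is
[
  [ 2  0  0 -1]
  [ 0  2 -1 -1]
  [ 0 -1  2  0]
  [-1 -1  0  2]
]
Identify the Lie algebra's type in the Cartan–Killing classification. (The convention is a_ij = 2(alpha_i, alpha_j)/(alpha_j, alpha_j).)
The matrix has rank 4 with 2's on the diagonal. Reading the off-diagonal entries as Dynkin edges (a single edge where a_ij = a_ji = -1; a double or triple edge where a_ij * a_ji = 2 or 3), the diagram is a chain of 4 nodes with single edges (A_4). One simple-root ordering that puts it in standard form is (alpha_1, alpha_4, alpha_2, alpha_3). So the algebra is type A_4, i.e. sl(5).

A4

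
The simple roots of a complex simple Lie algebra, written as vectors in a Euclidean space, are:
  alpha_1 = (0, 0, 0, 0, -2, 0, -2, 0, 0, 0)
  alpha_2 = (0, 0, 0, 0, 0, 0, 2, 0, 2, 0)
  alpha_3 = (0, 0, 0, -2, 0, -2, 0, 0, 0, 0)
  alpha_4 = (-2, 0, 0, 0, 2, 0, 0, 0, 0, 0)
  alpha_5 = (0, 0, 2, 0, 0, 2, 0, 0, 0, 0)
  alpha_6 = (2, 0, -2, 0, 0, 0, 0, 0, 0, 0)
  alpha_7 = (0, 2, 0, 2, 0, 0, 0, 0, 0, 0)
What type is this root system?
A7

Compute the Cartan integers a_ij = 2(alpha_i, alpha_j)/(alpha_j, alpha_j); the resulting 7x7 Cartan matrix is
[[2, -1, 0, -1, 0, 0, 0], [-1, 2, 0, 0, 0, 0, 0], [0, 0, 2, 0, -1, 0, -1], [-1, 0, 0, 2, 0, -1, 0], [0, 0, -1, 0, 2, -1, 0], [0, 0, 0, -1, -1, 2, 0], [0, 0, -1, 0, 0, 0, 2]].
All simple roots have the same length, so the diagram is simply laced. The associated Dynkin diagram is a chain of 7 nodes with single edges (A_7), so the type is A_7 (the algebra sl(8)).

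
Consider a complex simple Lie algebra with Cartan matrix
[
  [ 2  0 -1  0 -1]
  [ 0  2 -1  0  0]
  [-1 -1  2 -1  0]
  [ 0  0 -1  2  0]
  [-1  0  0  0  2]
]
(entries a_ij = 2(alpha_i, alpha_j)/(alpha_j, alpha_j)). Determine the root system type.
D_5

The matrix has rank 5 with 2's on the diagonal. Reading the off-diagonal entries as Dynkin edges (a single edge where a_ij = a_ji = -1; a double or triple edge where a_ij * a_ji = 2 or 3), the diagram is a chain of 3 nodes with a fork of two nodes at one end (D_5). One simple-root ordering that puts it in standard form is (alpha_5, alpha_1, alpha_3, alpha_4, alpha_2). So the algebra is type D_5, i.e. so(10).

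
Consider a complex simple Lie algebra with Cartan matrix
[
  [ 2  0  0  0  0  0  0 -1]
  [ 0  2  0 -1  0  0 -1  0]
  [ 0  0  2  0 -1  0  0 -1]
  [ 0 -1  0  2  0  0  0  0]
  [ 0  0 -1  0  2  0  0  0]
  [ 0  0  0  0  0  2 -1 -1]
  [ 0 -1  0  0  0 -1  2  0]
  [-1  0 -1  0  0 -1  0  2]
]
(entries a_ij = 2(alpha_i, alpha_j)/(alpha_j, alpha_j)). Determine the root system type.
E_8

The matrix has rank 8 with 2's on the diagonal. Reading the off-diagonal entries as Dynkin edges (a single edge where a_ij = a_ji = -1; a double or triple edge where a_ij * a_ji = 2 or 3), the diagram is a chain of 7 nodes with one extra node attached to the third node from one end (E_8). One simple-root ordering that puts it in standard form is (alpha_5, alpha_1, alpha_3, alpha_8, alpha_6, alpha_7, alpha_2, alpha_4). So the algebra is type E_8.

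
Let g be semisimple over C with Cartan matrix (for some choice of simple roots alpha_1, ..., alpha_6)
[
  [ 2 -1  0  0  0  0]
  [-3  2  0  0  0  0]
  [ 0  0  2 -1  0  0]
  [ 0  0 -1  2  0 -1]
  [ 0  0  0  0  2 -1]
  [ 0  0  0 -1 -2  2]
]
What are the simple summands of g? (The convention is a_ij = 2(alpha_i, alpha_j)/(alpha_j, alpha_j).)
B_4 (so(9)) ⊕ G_2

The diagram associated to this matrix has two connected components: the simple roots {alpha_3, alpha_4, alpha_5, alpha_6} form a chain of 4 nodes with a double edge at one end; the terminal node there is the unique short simple root (B_4), and {alpha_1, alpha_2} form two nodes joined by a triple edge (G_2). A semisimple Lie algebra decomposes uniquely as the direct sum of simple ideals, one per connected component of its Dynkin diagram, so g ≅ B_4 ⊕ G_2 (dimension 36 + 14 = 50).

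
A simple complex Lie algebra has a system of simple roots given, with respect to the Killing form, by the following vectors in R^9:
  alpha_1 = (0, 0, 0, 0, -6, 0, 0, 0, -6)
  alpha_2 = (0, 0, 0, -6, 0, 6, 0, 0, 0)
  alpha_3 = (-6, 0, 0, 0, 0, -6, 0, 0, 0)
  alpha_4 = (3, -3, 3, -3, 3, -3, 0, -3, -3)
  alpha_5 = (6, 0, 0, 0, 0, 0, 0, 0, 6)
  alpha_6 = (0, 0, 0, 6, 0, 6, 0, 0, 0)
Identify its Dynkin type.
Compute the Cartan integers a_ij = 2(alpha_i, alpha_j)/(alpha_j, alpha_j); the resulting 6x6 Cartan matrix is
[[2, 0, 0, 0, -1, 0], [0, 2, -1, 0, 0, 0], [0, -1, 2, 0, -1, -1], [0, 0, 0, 2, 0, -1], [-1, 0, -1, 0, 2, 0], [0, 0, -1, -1, 0, 2]].
All simple roots have the same length, so the diagram is simply laced. The associated Dynkin diagram is a chain of 5 nodes with one extra node attached to the third node from one end (E_6), so the type is E_6.

E6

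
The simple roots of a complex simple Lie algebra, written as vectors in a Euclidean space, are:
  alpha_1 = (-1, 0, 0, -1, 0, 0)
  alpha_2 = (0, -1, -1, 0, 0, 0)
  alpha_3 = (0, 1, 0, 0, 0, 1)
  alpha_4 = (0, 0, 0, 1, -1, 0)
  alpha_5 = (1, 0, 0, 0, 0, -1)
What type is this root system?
Compute the Cartan integers a_ij = 2(alpha_i, alpha_j)/(alpha_j, alpha_j); the resulting 5x5 Cartan matrix is
[[2, 0, 0, -1, -1], [0, 2, -1, 0, 0], [0, -1, 2, 0, -1], [-1, 0, 0, 2, 0], [-1, 0, -1, 0, 2]].
All simple roots have the same length, so the diagram is simply laced. The associated Dynkin diagram is a chain of 5 nodes with single edges (A_5), so the type is A_5 (the algebra sl(6)).

type A_5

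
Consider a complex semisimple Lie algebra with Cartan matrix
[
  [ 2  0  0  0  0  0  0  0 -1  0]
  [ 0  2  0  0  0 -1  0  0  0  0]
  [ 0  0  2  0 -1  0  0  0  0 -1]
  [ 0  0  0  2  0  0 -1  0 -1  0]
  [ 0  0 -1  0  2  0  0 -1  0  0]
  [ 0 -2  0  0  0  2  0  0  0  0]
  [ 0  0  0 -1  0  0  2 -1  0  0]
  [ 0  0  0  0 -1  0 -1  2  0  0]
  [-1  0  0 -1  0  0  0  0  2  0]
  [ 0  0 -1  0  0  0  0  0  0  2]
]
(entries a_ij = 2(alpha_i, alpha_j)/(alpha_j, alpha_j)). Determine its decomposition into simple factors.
A8 + B2

The diagram associated to this matrix has two connected components: the simple roots {alpha_1, alpha_3, alpha_4, alpha_5, alpha_7, alpha_8, alpha_9, alpha_10} form a chain of 8 nodes with single edges (A_8), and {alpha_2, alpha_6} form a chain of 2 nodes with a double edge at one end; the terminal node there is the unique short simple root (B_2). A semisimple Lie algebra decomposes uniquely as the direct sum of simple ideals, one per connected component of its Dynkin diagram, so g ≅ A_8 ⊕ B_2 (dimension 80 + 10 = 90).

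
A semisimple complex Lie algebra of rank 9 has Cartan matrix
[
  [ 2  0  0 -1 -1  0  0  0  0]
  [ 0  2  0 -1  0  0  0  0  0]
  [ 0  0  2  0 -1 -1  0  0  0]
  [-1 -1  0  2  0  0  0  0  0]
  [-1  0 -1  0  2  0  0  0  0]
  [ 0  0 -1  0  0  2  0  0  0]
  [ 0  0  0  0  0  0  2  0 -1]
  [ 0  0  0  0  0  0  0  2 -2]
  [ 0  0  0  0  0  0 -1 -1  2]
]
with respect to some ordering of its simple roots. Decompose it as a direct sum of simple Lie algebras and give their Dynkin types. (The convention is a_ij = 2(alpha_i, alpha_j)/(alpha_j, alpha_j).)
type A_6 ⊕ type C_3

The diagram associated to this matrix has two connected components: the simple roots {alpha_1, alpha_2, alpha_3, alpha_4, alpha_5, alpha_6} form a chain of 6 nodes with single edges (A_6), and {alpha_7, alpha_8, alpha_9} form a chain of 3 nodes with a double edge at one end; the terminal node there is the unique long simple root (C_3). A semisimple Lie algebra decomposes uniquely as the direct sum of simple ideals, one per connected component of its Dynkin diagram, so g ≅ A_6 ⊕ C_3 (dimension 48 + 21 = 69).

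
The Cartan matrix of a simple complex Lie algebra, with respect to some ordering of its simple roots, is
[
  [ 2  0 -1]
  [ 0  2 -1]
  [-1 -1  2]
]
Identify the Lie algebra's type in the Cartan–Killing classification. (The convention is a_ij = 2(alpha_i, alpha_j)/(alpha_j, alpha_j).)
The matrix has rank 3 with 2's on the diagonal. Reading the off-diagonal entries as Dynkin edges (a single edge where a_ij = a_ji = -1; a double or triple edge where a_ij * a_ji = 2 or 3), the diagram is a chain of 3 nodes with single edges (A_3). One simple-root ordering that puts it in standard form is (alpha_2, alpha_3, alpha_1). So the algebra is type A_3, i.e. sl(4).

A3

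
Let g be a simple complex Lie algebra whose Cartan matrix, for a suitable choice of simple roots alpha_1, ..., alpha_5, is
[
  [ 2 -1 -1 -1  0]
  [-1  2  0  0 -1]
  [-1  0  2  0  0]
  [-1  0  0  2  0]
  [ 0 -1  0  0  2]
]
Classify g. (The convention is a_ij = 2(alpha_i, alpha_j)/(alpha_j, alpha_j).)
D_5

The matrix has rank 5 with 2's on the diagonal. Reading the off-diagonal entries as Dynkin edges (a single edge where a_ij = a_ji = -1; a double or triple edge where a_ij * a_ji = 2 or 3), the diagram is a chain of 3 nodes with a fork of two nodes at one end (D_5). One simple-root ordering that puts it in standard form is (alpha_5, alpha_2, alpha_1, alpha_4, alpha_3). So the algebra is type D_5, i.e. so(10).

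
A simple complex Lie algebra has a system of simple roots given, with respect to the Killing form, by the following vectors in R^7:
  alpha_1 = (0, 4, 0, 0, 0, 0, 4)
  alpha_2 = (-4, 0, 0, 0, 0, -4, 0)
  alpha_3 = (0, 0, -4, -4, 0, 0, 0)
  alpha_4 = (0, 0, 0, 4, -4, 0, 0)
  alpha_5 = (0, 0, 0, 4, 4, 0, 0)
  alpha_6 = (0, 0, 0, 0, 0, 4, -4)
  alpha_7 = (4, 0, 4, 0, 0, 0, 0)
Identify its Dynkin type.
Compute the Cartan integers a_ij = 2(alpha_i, alpha_j)/(alpha_j, alpha_j); the resulting 7x7 Cartan matrix is
[[2, 0, 0, 0, 0, -1, 0], [0, 2, 0, 0, 0, -1, -1], [0, 0, 2, -1, -1, 0, -1], [0, 0, -1, 2, 0, 0, 0], [0, 0, -1, 0, 2, 0, 0], [-1, -1, 0, 0, 0, 2, 0], [0, -1, -1, 0, 0, 0, 2]].
All simple roots have the same length, so the diagram is simply laced. The associated Dynkin diagram is a chain of 5 nodes with a fork of two nodes at one end (D_7), so the type is D_7 (the algebra so(14)).

D7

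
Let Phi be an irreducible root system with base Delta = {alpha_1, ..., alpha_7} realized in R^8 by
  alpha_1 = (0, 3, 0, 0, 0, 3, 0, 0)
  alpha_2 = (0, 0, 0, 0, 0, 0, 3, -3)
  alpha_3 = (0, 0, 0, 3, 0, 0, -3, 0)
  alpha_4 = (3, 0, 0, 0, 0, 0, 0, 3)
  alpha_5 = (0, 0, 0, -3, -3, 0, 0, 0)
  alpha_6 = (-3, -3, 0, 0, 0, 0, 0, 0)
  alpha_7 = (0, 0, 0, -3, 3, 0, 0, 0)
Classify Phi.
Compute the Cartan integers a_ij = 2(alpha_i, alpha_j)/(alpha_j, alpha_j); the resulting 7x7 Cartan matrix is
[[2, 0, 0, 0, 0, -1, 0], [0, 2, -1, -1, 0, 0, 0], [0, -1, 2, 0, -1, 0, -1], [0, -1, 0, 2, 0, -1, 0], [0, 0, -1, 0, 2, 0, 0], [-1, 0, 0, -1, 0, 2, 0], [0, 0, -1, 0, 0, 0, 2]].
All simple roots have the same length, so the diagram is simply laced. The associated Dynkin diagram is a chain of 5 nodes with a fork of two nodes at one end (D_7), so the type is D_7 (the algebra so(14)).

D_7 (so(14))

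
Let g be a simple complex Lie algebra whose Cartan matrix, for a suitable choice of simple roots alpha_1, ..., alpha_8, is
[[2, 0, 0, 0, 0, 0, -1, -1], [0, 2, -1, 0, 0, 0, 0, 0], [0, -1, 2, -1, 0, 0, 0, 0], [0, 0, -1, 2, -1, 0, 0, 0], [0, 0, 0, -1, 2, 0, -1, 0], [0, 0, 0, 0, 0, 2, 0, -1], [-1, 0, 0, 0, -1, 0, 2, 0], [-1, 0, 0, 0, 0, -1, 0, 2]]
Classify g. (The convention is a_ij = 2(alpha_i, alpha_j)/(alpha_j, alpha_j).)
A_8 (sl(9))

The matrix has rank 8 with 2's on the diagonal. Reading the off-diagonal entries as Dynkin edges (a single edge where a_ij = a_ji = -1; a double or triple edge where a_ij * a_ji = 2 or 3), the diagram is a chain of 8 nodes with single edges (A_8). One simple-root ordering that puts it in standard form is (alpha_2, alpha_3, alpha_4, alpha_5, alpha_7, alpha_1, alpha_8, alpha_6). So the algebra is type A_8, i.e. sl(9).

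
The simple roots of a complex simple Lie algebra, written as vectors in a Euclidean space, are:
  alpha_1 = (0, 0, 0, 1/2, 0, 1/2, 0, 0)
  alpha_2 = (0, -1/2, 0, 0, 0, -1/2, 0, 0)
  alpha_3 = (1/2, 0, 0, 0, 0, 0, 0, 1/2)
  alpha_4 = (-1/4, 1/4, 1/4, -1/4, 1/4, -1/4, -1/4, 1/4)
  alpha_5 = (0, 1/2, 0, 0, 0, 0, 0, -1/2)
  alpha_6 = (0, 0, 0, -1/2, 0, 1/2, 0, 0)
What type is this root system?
E_6

Compute the Cartan integers a_ij = 2(alpha_i, alpha_j)/(alpha_j, alpha_j); the resulting 6x6 Cartan matrix is
[[2, -1, 0, -1, 0, 0], [-1, 2, 0, 0, -1, -1], [0, 0, 2, 0, -1, 0], [-1, 0, 0, 2, 0, 0], [0, -1, -1, 0, 2, 0], [0, -1, 0, 0, 0, 2]].
All simple roots have the same length, so the diagram is simply laced. The associated Dynkin diagram is a chain of 5 nodes with one extra node attached to the third node from one end (E_6), so the type is E_6.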